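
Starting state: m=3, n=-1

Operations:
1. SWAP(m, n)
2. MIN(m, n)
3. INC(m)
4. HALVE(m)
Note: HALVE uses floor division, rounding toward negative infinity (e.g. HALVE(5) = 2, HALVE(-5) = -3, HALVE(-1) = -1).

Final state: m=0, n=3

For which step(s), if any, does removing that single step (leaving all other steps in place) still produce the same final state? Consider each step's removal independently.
Step(s) 2, 4

Testing removal of each single step:
Without step 1: final = m=0, n=-1 (different)
Without step 2: final = m=0, n=3 (same)
Without step 3: final = m=-1, n=3 (different)
Without step 4: final = m=0, n=3 (same)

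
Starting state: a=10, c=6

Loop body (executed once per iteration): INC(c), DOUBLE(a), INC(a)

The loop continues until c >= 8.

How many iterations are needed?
2

Tracing iterations:
Initial: a=10, c=6
After iteration 1: a=21, c=7
After iteration 2: a=43, c=8
c >= 8 now holds, so the loop exits after 2 iterations.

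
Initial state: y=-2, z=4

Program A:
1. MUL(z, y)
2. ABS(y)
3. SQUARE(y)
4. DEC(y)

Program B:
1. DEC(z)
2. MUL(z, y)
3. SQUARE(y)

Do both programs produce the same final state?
No

Program A final state: y=3, z=-8
Program B final state: y=4, z=-6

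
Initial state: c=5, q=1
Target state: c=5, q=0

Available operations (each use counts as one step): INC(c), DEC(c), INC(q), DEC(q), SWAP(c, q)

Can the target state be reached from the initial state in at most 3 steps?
Yes

Path (1 step): DEC(q)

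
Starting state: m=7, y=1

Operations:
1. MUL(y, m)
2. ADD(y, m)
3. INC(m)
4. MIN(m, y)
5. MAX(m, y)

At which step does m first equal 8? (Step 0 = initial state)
Step 3

Tracing m:
Initial: m = 7
After step 1: m = 7
After step 2: m = 7
After step 3: m = 8 ← first occurrence
After step 4: m = 8
After step 5: m = 14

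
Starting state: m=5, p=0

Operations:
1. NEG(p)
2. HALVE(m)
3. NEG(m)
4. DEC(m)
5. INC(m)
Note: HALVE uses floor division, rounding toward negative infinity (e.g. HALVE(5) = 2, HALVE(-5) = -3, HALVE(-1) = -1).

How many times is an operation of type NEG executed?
2

Counting NEG operations:
Step 1: NEG(p) ← NEG
Step 3: NEG(m) ← NEG
Total: 2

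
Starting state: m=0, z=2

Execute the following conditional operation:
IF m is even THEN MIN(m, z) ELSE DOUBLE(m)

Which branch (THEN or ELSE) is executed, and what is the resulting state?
Branch: THEN, Final state: m=0, z=2

Evaluating condition: m is even
Condition is True, so THEN branch executes
After MIN(m, z): m=0, z=2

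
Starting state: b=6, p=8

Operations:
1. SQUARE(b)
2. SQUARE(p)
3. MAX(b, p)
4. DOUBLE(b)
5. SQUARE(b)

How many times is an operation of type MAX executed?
1

Counting MAX operations:
Step 3: MAX(b, p) ← MAX
Total: 1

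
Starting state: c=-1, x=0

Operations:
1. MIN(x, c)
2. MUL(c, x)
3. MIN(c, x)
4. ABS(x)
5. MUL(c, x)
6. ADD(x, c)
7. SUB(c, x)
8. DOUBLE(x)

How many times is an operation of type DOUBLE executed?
1

Counting DOUBLE operations:
Step 8: DOUBLE(x) ← DOUBLE
Total: 1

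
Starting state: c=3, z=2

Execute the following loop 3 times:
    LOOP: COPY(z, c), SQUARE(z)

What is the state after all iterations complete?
c=3, z=9

Iteration trace:
Start: c=3, z=2
After iteration 1: c=3, z=9
After iteration 2: c=3, z=9
After iteration 3: c=3, z=9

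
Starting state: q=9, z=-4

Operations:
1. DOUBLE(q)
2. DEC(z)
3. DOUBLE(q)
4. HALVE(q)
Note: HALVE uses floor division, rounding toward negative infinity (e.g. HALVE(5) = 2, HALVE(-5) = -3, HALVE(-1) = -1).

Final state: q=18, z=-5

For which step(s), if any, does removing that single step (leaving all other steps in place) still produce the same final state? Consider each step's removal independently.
None - removing any single step changes the final result

Testing removal of each single step:
Without step 1: final = q=9, z=-5 (different)
Without step 2: final = q=18, z=-4 (different)
Without step 3: final = q=9, z=-5 (different)
Without step 4: final = q=36, z=-5 (different)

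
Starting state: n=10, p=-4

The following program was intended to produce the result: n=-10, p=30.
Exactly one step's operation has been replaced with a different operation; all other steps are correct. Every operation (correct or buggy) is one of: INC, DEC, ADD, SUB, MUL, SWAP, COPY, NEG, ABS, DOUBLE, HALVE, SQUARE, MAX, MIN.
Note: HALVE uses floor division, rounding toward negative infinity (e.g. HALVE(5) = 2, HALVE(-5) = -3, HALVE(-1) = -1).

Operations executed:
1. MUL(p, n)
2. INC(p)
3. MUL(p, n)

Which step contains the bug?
Step 1

Trace with buggy code:
Initial: n=10, p=-4
After step 1: n=10, p=-40
After step 2: n=10, p=-39
After step 3: n=10, p=-390
Actual final n=10, p=-390 ≠ expected n=-10, p=30.
Step 1 is the only position where a single-operation replacement can produce the expected result.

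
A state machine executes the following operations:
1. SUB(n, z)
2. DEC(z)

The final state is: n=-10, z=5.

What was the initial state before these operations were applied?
n=-4, z=6

Working backwards:
Final state: n=-10, z=5
Before step 2 (DEC(z)): n=-10, z=6
Before step 1 (SUB(n, z)): n=-4, z=6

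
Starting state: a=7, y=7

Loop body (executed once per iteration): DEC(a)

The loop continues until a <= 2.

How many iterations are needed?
5

Tracing iterations:
Initial: a=7, y=7
After iteration 1: a=6, y=7
After iteration 2: a=5, y=7
After iteration 3: a=4, y=7
After iteration 4: a=3, y=7
After iteration 5: a=2, y=7
a <= 2 now holds, so the loop exits after 5 iterations.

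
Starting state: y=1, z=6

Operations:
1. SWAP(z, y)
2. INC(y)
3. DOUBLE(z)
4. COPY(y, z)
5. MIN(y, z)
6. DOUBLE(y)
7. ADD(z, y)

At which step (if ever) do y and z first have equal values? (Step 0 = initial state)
Step 4

y and z first become equal after step 4.

Comparing values at each step:
Initial: y=1, z=6
After step 1: y=6, z=1
After step 2: y=7, z=1
After step 3: y=7, z=2
After step 4: y=2, z=2 ← equal!
After step 5: y=2, z=2 ← equal!
After step 6: y=4, z=2
After step 7: y=4, z=6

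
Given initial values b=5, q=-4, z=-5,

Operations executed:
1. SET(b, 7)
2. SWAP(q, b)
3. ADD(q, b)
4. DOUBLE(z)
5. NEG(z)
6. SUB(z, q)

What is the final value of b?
b = -4

Tracing execution:
Step 1: SET(b, 7) → b = 7
Step 2: SWAP(q, b) → b = -4
Step 3: ADD(q, b) → b = -4
Step 4: DOUBLE(z) → b = -4
Step 5: NEG(z) → b = -4
Step 6: SUB(z, q) → b = -4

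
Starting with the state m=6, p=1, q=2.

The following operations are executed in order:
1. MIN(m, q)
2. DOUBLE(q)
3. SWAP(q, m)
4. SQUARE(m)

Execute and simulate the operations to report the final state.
{m: 16, p: 1, q: 2}

Step-by-step execution:
Initial: m=6, p=1, q=2
After step 1 (MIN(m, q)): m=2, p=1, q=2
After step 2 (DOUBLE(q)): m=2, p=1, q=4
After step 3 (SWAP(q, m)): m=4, p=1, q=2
After step 4 (SQUARE(m)): m=16, p=1, q=2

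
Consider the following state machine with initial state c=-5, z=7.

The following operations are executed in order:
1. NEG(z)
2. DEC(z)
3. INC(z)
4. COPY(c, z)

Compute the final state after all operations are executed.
{c: -7, z: -7}

Step-by-step execution:
Initial: c=-5, z=7
After step 1 (NEG(z)): c=-5, z=-7
After step 2 (DEC(z)): c=-5, z=-8
After step 3 (INC(z)): c=-5, z=-7
After step 4 (COPY(c, z)): c=-7, z=-7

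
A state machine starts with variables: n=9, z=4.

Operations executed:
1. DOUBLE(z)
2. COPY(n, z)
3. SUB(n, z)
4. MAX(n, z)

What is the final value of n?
n = 8

Tracing execution:
Step 1: DOUBLE(z) → n = 9
Step 2: COPY(n, z) → n = 8
Step 3: SUB(n, z) → n = 0
Step 4: MAX(n, z) → n = 8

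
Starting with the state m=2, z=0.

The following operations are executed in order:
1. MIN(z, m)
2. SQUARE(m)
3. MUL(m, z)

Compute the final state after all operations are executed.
{m: 0, z: 0}

Step-by-step execution:
Initial: m=2, z=0
After step 1 (MIN(z, m)): m=2, z=0
After step 2 (SQUARE(m)): m=4, z=0
After step 3 (MUL(m, z)): m=0, z=0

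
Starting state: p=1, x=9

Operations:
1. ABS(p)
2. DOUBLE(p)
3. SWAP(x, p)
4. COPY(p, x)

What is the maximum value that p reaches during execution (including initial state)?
9

Values of p at each step:
Initial: p = 1
After step 1: p = 1
After step 2: p = 2
After step 3: p = 9 ← maximum
After step 4: p = 2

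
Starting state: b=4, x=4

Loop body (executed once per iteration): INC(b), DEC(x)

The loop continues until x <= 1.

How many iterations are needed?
3

Tracing iterations:
Initial: b=4, x=4
After iteration 1: b=5, x=3
After iteration 2: b=6, x=2
After iteration 3: b=7, x=1
x <= 1 now holds, so the loop exits after 3 iterations.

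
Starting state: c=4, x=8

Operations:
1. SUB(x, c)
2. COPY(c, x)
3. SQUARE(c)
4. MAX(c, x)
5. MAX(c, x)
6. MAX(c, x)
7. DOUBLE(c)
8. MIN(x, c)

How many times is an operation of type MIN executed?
1

Counting MIN operations:
Step 8: MIN(x, c) ← MIN
Total: 1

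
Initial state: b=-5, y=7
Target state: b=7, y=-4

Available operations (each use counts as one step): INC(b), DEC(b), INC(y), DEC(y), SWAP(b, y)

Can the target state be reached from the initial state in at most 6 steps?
Yes

Path (2 steps): INC(b) → SWAP(b, y)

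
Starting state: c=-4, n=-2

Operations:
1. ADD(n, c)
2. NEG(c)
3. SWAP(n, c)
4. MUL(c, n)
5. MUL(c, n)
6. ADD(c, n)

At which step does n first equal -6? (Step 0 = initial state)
Step 1

Tracing n:
Initial: n = -2
After step 1: n = -6 ← first occurrence
After step 2: n = -6
After step 3: n = 4
After step 4: n = 4
After step 5: n = 4
After step 6: n = 4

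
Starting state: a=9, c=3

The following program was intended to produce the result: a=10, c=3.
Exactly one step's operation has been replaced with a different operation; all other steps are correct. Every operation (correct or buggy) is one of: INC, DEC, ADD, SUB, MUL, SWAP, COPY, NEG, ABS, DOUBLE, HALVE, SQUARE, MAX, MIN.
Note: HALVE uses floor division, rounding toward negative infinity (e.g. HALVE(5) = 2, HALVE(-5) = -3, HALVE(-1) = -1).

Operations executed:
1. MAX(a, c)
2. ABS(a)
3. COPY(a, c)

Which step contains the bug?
Step 3

Trace with buggy code:
Initial: a=9, c=3
After step 1: a=9, c=3
After step 2: a=9, c=3
After step 3: a=3, c=3
Actual final a=3, c=3 ≠ expected a=10, c=3.
Step 3 is the only position where a single-operation replacement can produce the expected result.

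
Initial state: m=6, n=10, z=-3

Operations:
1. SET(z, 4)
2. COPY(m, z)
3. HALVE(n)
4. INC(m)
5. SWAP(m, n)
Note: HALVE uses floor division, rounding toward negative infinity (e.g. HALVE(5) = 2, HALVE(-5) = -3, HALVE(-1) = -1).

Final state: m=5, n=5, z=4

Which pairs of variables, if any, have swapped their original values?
None

Comparing initial and final values:
z: -3 → 4
n: 10 → 5
m: 6 → 5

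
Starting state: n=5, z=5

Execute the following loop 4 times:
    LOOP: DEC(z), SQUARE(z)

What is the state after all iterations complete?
n=5, z=2517530625

Iteration trace:
Start: n=5, z=5
After iteration 1: n=5, z=16
After iteration 2: n=5, z=225
After iteration 3: n=5, z=50176
After iteration 4: n=5, z=2517530625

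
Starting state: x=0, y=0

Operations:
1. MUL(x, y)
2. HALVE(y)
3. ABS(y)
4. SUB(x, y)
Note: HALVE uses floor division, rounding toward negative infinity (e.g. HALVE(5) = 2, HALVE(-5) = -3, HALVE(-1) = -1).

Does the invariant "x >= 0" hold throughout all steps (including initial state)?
Yes

The invariant holds at every step.

State at each step:
Initial: x=0, y=0
After step 1: x=0, y=0
After step 2: x=0, y=0
After step 3: x=0, y=0
After step 4: x=0, y=0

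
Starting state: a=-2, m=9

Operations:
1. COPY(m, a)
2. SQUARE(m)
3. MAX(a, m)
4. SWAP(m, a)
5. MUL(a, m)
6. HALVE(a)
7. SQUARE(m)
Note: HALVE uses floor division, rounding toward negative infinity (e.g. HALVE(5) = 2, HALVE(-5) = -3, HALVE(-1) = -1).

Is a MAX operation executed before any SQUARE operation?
No

First MAX: step 3
First SQUARE: step 2
Since 3 > 2, SQUARE comes first.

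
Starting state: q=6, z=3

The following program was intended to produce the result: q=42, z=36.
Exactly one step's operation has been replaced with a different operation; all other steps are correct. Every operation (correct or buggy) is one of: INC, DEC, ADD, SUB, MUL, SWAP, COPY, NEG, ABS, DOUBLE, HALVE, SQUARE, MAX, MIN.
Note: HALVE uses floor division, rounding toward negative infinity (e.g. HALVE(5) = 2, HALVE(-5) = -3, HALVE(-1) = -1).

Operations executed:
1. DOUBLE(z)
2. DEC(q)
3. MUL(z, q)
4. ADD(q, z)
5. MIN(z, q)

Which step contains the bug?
Step 2

Trace with buggy code:
Initial: q=6, z=3
After step 1: q=6, z=6
After step 2: q=5, z=6
After step 3: q=5, z=30
After step 4: q=35, z=30
After step 5: q=35, z=30
Actual final q=35, z=30 ≠ expected q=42, z=36.
Step 2 is the only position where a single-operation replacement can produce the expected result.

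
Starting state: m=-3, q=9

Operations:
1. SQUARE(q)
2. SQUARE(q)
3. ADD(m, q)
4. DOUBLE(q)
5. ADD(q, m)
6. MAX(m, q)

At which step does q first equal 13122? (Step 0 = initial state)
Step 4

Tracing q:
Initial: q = 9
After step 1: q = 81
After step 2: q = 6561
After step 3: q = 6561
After step 4: q = 13122 ← first occurrence
After step 5: q = 19680
After step 6: q = 19680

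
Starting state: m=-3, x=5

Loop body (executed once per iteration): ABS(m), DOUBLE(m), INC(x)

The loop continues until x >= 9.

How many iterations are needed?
4

Tracing iterations:
Initial: m=-3, x=5
After iteration 1: m=6, x=6
After iteration 2: m=12, x=7
After iteration 3: m=24, x=8
After iteration 4: m=48, x=9
x >= 9 now holds, so the loop exits after 4 iterations.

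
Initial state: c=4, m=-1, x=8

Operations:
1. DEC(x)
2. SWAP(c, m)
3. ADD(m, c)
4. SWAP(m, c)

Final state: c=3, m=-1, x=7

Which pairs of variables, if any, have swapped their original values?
None

Comparing initial and final values:
m: -1 → -1
c: 4 → 3
x: 8 → 7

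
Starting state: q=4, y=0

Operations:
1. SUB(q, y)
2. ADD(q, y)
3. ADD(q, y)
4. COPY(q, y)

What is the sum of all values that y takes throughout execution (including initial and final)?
0

Values of y at each step:
Initial: y = 0
After step 1: y = 0
After step 2: y = 0
After step 3: y = 0
After step 4: y = 0
Sum = 0 + 0 + 0 + 0 + 0 = 0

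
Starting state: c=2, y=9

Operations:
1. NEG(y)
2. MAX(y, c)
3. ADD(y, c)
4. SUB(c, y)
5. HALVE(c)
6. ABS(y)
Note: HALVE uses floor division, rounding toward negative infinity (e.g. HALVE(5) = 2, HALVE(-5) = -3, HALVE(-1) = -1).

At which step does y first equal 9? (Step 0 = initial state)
Step 0

Tracing y:
Initial: y = 9 ← first occurrence
After step 1: y = -9
After step 2: y = 2
After step 3: y = 4
After step 4: y = 4
After step 5: y = 4
After step 6: y = 4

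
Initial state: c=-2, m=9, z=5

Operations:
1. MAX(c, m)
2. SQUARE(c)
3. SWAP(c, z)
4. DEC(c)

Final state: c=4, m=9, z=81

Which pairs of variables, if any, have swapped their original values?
None

Comparing initial and final values:
c: -2 → 4
z: 5 → 81
m: 9 → 9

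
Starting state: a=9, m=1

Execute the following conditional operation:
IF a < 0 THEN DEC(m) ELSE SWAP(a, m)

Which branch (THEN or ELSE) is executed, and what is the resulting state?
Branch: ELSE, Final state: a=1, m=9

Evaluating condition: a < 0
a = 9
Condition is False, so ELSE branch executes
After SWAP(a, m): a=1, m=9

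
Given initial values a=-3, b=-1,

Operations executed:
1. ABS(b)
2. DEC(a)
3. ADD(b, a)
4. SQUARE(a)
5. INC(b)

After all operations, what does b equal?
b = -2

Tracing execution:
Step 1: ABS(b) → b = 1
Step 2: DEC(a) → b = 1
Step 3: ADD(b, a) → b = -3
Step 4: SQUARE(a) → b = -3
Step 5: INC(b) → b = -2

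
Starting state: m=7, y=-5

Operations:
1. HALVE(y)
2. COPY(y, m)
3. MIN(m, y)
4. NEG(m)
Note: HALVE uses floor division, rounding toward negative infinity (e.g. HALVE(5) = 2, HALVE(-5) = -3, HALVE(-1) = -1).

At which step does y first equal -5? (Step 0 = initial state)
Step 0

Tracing y:
Initial: y = -5 ← first occurrence
After step 1: y = -3
After step 2: y = 7
After step 3: y = 7
After step 4: y = 7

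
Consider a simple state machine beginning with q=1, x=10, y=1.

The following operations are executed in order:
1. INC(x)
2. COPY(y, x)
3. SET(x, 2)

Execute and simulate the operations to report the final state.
{q: 1, x: 2, y: 11}

Step-by-step execution:
Initial: q=1, x=10, y=1
After step 1 (INC(x)): q=1, x=11, y=1
After step 2 (COPY(y, x)): q=1, x=11, y=11
After step 3 (SET(x, 2)): q=1, x=2, y=11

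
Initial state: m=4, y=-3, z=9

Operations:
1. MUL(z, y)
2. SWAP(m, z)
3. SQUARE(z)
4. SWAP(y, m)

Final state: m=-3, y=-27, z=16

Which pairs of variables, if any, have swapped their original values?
None

Comparing initial and final values:
z: 9 → 16
y: -3 → -27
m: 4 → -3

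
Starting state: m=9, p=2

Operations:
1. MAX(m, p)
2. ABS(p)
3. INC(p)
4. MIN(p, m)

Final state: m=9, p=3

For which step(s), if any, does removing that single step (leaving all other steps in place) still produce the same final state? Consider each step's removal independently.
Step(s) 1, 2, 4

Testing removal of each single step:
Without step 1: final = m=9, p=3 (same)
Without step 2: final = m=9, p=3 (same)
Without step 3: final = m=9, p=2 (different)
Without step 4: final = m=9, p=3 (same)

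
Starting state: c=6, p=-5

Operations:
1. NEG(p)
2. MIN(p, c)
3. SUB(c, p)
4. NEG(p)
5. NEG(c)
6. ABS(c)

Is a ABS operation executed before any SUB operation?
No

First ABS: step 6
First SUB: step 3
Since 6 > 3, SUB comes first.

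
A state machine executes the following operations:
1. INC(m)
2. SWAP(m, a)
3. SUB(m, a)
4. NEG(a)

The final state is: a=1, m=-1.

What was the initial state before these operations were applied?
a=-2, m=-2

Working backwards:
Final state: a=1, m=-1
Before step 4 (NEG(a)): a=-1, m=-1
Before step 3 (SUB(m, a)): a=-1, m=-2
Before step 2 (SWAP(m, a)): a=-2, m=-1
Before step 1 (INC(m)): a=-2, m=-2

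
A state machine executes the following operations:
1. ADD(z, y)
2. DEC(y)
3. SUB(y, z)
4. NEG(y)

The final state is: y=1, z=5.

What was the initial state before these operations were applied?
y=5, z=0

Working backwards:
Final state: y=1, z=5
Before step 4 (NEG(y)): y=-1, z=5
Before step 3 (SUB(y, z)): y=4, z=5
Before step 2 (DEC(y)): y=5, z=5
Before step 1 (ADD(z, y)): y=5, z=0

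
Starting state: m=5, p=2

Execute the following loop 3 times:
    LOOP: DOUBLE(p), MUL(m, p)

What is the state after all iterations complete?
m=2560, p=16

Iteration trace:
Start: m=5, p=2
After iteration 1: m=20, p=4
After iteration 2: m=160, p=8
After iteration 3: m=2560, p=16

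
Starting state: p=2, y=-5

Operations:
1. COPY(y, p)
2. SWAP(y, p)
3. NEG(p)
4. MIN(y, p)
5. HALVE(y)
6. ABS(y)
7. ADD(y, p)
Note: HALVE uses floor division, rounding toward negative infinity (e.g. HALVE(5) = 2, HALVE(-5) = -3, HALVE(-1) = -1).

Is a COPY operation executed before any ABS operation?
Yes

First COPY: step 1
First ABS: step 6
Since 1 < 6, COPY comes first.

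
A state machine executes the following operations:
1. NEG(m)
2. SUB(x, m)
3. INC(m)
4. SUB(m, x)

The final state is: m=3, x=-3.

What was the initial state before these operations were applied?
m=1, x=-4

Working backwards:
Final state: m=3, x=-3
Before step 4 (SUB(m, x)): m=0, x=-3
Before step 3 (INC(m)): m=-1, x=-3
Before step 2 (SUB(x, m)): m=-1, x=-4
Before step 1 (NEG(m)): m=1, x=-4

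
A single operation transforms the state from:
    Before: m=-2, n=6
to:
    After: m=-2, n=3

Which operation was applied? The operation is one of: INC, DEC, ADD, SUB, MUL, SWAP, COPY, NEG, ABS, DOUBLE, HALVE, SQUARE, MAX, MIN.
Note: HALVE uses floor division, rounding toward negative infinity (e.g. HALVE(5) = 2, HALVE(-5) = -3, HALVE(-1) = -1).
HALVE(n)

Analyzing the change:
Before: m=-2, n=6
After: m=-2, n=3
Variable n changed from 6 to 3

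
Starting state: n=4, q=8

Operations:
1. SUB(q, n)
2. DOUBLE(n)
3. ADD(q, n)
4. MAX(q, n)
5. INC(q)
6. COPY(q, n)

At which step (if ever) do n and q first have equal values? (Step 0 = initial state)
Step 1

n and q first become equal after step 1.

Comparing values at each step:
Initial: n=4, q=8
After step 1: n=4, q=4 ← equal!
After step 2: n=8, q=4
After step 3: n=8, q=12
After step 4: n=8, q=12
After step 5: n=8, q=13
After step 6: n=8, q=8 ← equal!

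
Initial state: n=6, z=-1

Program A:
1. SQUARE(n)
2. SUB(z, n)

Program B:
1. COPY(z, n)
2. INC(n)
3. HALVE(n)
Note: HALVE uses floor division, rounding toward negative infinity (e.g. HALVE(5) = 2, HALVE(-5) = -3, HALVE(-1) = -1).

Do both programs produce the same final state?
No

Program A final state: n=36, z=-37
Program B final state: n=3, z=6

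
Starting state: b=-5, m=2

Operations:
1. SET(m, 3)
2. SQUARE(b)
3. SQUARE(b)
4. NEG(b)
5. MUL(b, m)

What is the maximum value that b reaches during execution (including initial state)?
625

Values of b at each step:
Initial: b = -5
After step 1: b = -5
After step 2: b = 25
After step 3: b = 625 ← maximum
After step 4: b = -625
After step 5: b = -1875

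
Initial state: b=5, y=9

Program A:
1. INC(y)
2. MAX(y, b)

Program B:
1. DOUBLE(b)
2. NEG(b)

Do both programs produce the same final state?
No

Program A final state: b=5, y=10
Program B final state: b=-10, y=9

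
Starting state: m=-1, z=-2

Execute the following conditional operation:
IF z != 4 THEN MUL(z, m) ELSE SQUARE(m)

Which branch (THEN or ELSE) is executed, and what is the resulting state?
Branch: THEN, Final state: m=-1, z=2

Evaluating condition: z != 4
z = -2
Condition is True, so THEN branch executes
After MUL(z, m): m=-1, z=2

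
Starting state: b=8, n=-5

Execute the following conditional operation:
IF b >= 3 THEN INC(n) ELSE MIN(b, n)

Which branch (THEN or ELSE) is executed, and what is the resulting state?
Branch: THEN, Final state: b=8, n=-4

Evaluating condition: b >= 3
b = 8
Condition is True, so THEN branch executes
After INC(n): b=8, n=-4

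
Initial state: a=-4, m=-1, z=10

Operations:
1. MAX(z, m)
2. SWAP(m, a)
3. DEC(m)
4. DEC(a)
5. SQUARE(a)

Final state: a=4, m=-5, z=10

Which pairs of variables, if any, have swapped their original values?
None

Comparing initial and final values:
m: -1 → -5
z: 10 → 10
a: -4 → 4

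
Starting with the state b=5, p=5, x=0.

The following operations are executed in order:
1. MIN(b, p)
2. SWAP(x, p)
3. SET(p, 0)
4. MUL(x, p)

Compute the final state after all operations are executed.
{b: 5, p: 0, x: 0}

Step-by-step execution:
Initial: b=5, p=5, x=0
After step 1 (MIN(b, p)): b=5, p=5, x=0
After step 2 (SWAP(x, p)): b=5, p=0, x=5
After step 3 (SET(p, 0)): b=5, p=0, x=5
After step 4 (MUL(x, p)): b=5, p=0, x=0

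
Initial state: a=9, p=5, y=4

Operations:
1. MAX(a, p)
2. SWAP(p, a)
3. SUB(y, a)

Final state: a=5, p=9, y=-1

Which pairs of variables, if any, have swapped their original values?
(p, a)

Comparing initial and final values:
p: 5 → 9
y: 4 → -1
a: 9 → 5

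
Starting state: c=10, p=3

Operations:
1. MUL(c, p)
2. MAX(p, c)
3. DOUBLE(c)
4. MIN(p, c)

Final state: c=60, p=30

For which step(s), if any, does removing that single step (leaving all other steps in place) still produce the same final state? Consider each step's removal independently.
Step(s) 4

Testing removal of each single step:
Without step 1: final = c=20, p=10 (different)
Without step 2: final = c=60, p=3 (different)
Without step 3: final = c=30, p=30 (different)
Without step 4: final = c=60, p=30 (same)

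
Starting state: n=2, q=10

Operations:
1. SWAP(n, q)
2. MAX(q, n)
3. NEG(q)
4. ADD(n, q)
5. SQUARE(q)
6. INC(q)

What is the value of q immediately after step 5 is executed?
q = 100

Tracing q through execution:
Initial: q = 10
After step 1 (SWAP(n, q)): q = 2
After step 2 (MAX(q, n)): q = 10
After step 3 (NEG(q)): q = -10
After step 4 (ADD(n, q)): q = -10
After step 5 (SQUARE(q)): q = 100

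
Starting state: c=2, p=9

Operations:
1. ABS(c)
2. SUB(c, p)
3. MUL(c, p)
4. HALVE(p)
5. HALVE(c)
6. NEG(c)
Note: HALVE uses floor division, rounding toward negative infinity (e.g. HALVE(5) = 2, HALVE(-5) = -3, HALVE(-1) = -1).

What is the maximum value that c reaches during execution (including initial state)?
32

Values of c at each step:
Initial: c = 2
After step 1: c = 2
After step 2: c = -7
After step 3: c = -63
After step 4: c = -63
After step 5: c = -32
After step 6: c = 32 ← maximum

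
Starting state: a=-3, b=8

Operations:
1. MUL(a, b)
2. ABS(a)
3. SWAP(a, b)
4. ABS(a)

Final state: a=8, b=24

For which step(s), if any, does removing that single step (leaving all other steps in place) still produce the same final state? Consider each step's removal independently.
Step(s) 4

Testing removal of each single step:
Without step 1: final = a=8, b=3 (different)
Without step 2: final = a=8, b=-24 (different)
Without step 3: final = a=24, b=8 (different)
Without step 4: final = a=8, b=24 (same)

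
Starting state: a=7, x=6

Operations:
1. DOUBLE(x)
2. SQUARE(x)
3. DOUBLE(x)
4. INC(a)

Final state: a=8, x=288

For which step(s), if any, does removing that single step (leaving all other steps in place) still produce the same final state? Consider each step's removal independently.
None - removing any single step changes the final result

Testing removal of each single step:
Without step 1: final = a=8, x=72 (different)
Without step 2: final = a=8, x=24 (different)
Without step 3: final = a=8, x=144 (different)
Without step 4: final = a=7, x=288 (different)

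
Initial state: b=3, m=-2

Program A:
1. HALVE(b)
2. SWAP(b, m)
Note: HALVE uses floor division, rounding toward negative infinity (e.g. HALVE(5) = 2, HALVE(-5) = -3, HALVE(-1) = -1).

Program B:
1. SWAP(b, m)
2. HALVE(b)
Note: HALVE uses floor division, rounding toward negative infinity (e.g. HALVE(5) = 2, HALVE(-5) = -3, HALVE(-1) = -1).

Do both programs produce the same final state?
No

Program A final state: b=-2, m=1
Program B final state: b=-1, m=3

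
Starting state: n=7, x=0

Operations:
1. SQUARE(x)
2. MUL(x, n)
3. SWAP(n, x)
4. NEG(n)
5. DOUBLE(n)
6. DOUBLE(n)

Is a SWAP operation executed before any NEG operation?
Yes

First SWAP: step 3
First NEG: step 4
Since 3 < 4, SWAP comes first.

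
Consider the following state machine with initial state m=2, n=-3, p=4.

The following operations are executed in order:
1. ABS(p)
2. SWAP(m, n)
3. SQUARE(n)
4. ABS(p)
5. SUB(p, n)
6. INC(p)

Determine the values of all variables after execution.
{m: -3, n: 4, p: 1}

Step-by-step execution:
Initial: m=2, n=-3, p=4
After step 1 (ABS(p)): m=2, n=-3, p=4
After step 2 (SWAP(m, n)): m=-3, n=2, p=4
After step 3 (SQUARE(n)): m=-3, n=4, p=4
After step 4 (ABS(p)): m=-3, n=4, p=4
After step 5 (SUB(p, n)): m=-3, n=4, p=0
After step 6 (INC(p)): m=-3, n=4, p=1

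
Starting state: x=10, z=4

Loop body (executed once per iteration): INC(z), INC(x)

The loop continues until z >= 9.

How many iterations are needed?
5

Tracing iterations:
Initial: x=10, z=4
After iteration 1: x=11, z=5
After iteration 2: x=12, z=6
After iteration 3: x=13, z=7
After iteration 4: x=14, z=8
After iteration 5: x=15, z=9
z >= 9 now holds, so the loop exits after 5 iterations.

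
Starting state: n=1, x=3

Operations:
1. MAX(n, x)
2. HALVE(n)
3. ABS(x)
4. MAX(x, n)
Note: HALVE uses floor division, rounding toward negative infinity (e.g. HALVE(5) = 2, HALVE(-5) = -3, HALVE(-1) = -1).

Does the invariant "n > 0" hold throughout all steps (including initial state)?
Yes

The invariant holds at every step.

State at each step:
Initial: n=1, x=3
After step 1: n=3, x=3
After step 2: n=1, x=3
After step 3: n=1, x=3
After step 4: n=1, x=3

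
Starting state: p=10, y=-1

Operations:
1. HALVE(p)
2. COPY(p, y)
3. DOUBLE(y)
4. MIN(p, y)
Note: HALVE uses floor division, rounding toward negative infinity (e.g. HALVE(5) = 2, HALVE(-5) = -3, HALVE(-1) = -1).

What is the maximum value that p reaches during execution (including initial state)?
10

Values of p at each step:
Initial: p = 10 ← maximum
After step 1: p = 5
After step 2: p = -1
After step 3: p = -1
After step 4: p = -2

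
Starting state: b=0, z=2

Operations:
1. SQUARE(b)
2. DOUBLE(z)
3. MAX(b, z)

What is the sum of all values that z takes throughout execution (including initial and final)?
12

Values of z at each step:
Initial: z = 2
After step 1: z = 2
After step 2: z = 4
After step 3: z = 4
Sum = 2 + 2 + 4 + 4 = 12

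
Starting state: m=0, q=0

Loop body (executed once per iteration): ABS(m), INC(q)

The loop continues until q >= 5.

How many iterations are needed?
5

Tracing iterations:
Initial: m=0, q=0
After iteration 1: m=0, q=1
After iteration 2: m=0, q=2
After iteration 3: m=0, q=3
After iteration 4: m=0, q=4
After iteration 5: m=0, q=5
q >= 5 now holds, so the loop exits after 5 iterations.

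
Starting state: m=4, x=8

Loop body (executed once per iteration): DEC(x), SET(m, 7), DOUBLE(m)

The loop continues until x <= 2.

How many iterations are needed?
6

Tracing iterations:
Initial: m=4, x=8
After iteration 1: m=14, x=7
After iteration 2: m=14, x=6
After iteration 3: m=14, x=5
After iteration 4: m=14, x=4
After iteration 5: m=14, x=3
After iteration 6: m=14, x=2
x <= 2 now holds, so the loop exits after 6 iterations.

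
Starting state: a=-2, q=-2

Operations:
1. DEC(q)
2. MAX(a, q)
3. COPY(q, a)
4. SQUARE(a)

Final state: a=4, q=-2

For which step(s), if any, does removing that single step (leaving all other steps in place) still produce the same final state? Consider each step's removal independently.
Step(s) 1, 2

Testing removal of each single step:
Without step 1: final = a=4, q=-2 (same)
Without step 2: final = a=4, q=-2 (same)
Without step 3: final = a=4, q=-3 (different)
Without step 4: final = a=-2, q=-2 (different)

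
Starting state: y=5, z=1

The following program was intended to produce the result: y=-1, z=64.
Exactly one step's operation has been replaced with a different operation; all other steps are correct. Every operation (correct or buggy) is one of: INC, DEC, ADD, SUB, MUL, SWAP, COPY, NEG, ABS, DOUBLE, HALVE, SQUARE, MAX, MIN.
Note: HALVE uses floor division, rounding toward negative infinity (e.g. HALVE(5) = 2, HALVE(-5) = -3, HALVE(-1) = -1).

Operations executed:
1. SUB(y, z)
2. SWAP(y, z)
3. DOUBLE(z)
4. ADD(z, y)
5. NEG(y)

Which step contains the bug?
Step 4

Trace with buggy code:
Initial: y=5, z=1
After step 1: y=4, z=1
After step 2: y=1, z=4
After step 3: y=1, z=8
After step 4: y=1, z=9
After step 5: y=-1, z=9
Actual final y=-1, z=9 ≠ expected y=-1, z=64.
Step 4 is the only position where a single-operation replacement can produce the expected result.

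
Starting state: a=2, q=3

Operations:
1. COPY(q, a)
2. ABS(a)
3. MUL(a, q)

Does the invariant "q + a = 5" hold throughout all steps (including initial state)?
No, violated after step 1

The invariant is violated after step 1.

State at each step:
Initial: a=2, q=3
After step 1: a=2, q=2
After step 2: a=2, q=2
After step 3: a=4, q=2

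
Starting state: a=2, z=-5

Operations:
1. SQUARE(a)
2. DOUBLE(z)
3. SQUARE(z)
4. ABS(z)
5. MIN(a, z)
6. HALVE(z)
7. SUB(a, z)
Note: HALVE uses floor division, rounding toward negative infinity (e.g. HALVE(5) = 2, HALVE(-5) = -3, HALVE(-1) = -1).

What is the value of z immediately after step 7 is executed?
z = 50

Tracing z through execution:
Initial: z = -5
After step 1 (SQUARE(a)): z = -5
After step 2 (DOUBLE(z)): z = -10
After step 3 (SQUARE(z)): z = 100
After step 4 (ABS(z)): z = 100
After step 5 (MIN(a, z)): z = 100
After step 6 (HALVE(z)): z = 50
After step 7 (SUB(a, z)): z = 50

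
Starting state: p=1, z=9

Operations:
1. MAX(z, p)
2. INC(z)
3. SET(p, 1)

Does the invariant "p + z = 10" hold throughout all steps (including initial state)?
No, violated after step 2

The invariant is violated after step 2.

State at each step:
Initial: p=1, z=9
After step 1: p=1, z=9
After step 2: p=1, z=10
After step 3: p=1, z=10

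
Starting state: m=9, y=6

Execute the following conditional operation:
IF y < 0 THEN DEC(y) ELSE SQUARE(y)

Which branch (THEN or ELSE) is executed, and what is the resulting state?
Branch: ELSE, Final state: m=9, y=36

Evaluating condition: y < 0
y = 6
Condition is False, so ELSE branch executes
After SQUARE(y): m=9, y=36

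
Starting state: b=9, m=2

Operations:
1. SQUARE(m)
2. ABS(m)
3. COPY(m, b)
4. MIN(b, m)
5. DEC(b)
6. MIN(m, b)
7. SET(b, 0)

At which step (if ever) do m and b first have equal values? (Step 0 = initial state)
Step 3

m and b first become equal after step 3.

Comparing values at each step:
Initial: m=2, b=9
After step 1: m=4, b=9
After step 2: m=4, b=9
After step 3: m=9, b=9 ← equal!
After step 4: m=9, b=9 ← equal!
After step 5: m=9, b=8
After step 6: m=8, b=8 ← equal!
After step 7: m=8, b=0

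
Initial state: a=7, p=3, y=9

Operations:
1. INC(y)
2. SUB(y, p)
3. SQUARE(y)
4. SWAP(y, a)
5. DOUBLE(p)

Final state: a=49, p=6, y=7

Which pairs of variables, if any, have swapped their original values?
None

Comparing initial and final values:
p: 3 → 6
a: 7 → 49
y: 9 → 7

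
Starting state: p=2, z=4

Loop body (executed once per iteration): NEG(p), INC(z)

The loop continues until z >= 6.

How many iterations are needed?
2

Tracing iterations:
Initial: p=2, z=4
After iteration 1: p=-2, z=5
After iteration 2: p=2, z=6
z >= 6 now holds, so the loop exits after 2 iterations.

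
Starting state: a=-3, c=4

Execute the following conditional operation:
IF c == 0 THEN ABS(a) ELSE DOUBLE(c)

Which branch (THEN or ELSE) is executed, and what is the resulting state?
Branch: ELSE, Final state: a=-3, c=8

Evaluating condition: c == 0
c = 4
Condition is False, so ELSE branch executes
After DOUBLE(c): a=-3, c=8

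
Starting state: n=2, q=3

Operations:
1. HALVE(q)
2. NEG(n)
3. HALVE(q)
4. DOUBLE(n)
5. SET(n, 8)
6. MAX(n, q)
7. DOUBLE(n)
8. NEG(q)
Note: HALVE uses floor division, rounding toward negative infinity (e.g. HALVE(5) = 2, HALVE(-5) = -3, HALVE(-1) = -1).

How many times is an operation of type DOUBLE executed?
2

Counting DOUBLE operations:
Step 4: DOUBLE(n) ← DOUBLE
Step 7: DOUBLE(n) ← DOUBLE
Total: 2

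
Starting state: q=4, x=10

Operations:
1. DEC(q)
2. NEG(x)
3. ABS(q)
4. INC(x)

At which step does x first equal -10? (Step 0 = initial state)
Step 2

Tracing x:
Initial: x = 10
After step 1: x = 10
After step 2: x = -10 ← first occurrence
After step 3: x = -10
After step 4: x = -9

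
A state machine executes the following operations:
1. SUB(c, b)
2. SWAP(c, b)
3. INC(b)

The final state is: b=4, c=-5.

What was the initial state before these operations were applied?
b=-5, c=-2

Working backwards:
Final state: b=4, c=-5
Before step 3 (INC(b)): b=3, c=-5
Before step 2 (SWAP(c, b)): b=-5, c=3
Before step 1 (SUB(c, b)): b=-5, c=-2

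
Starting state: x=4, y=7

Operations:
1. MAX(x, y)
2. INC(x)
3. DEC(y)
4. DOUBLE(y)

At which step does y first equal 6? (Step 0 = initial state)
Step 3

Tracing y:
Initial: y = 7
After step 1: y = 7
After step 2: y = 7
After step 3: y = 6 ← first occurrence
After step 4: y = 12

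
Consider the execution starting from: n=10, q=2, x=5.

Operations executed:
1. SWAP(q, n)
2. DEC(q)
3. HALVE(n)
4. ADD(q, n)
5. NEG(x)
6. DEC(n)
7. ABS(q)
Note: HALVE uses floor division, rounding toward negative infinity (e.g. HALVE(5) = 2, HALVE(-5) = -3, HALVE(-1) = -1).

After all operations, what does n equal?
n = 0

Tracing execution:
Step 1: SWAP(q, n) → n = 2
Step 2: DEC(q) → n = 2
Step 3: HALVE(n) → n = 1
Step 4: ADD(q, n) → n = 1
Step 5: NEG(x) → n = 1
Step 6: DEC(n) → n = 0
Step 7: ABS(q) → n = 0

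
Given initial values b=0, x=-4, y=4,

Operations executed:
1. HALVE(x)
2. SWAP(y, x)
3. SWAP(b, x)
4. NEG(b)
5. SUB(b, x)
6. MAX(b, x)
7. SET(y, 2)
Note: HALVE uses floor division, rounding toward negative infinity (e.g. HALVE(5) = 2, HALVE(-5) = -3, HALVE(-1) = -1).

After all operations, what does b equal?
b = 0

Tracing execution:
Step 1: HALVE(x) → b = 0
Step 2: SWAP(y, x) → b = 0
Step 3: SWAP(b, x) → b = 4
Step 4: NEG(b) → b = -4
Step 5: SUB(b, x) → b = -4
Step 6: MAX(b, x) → b = 0
Step 7: SET(y, 2) → b = 0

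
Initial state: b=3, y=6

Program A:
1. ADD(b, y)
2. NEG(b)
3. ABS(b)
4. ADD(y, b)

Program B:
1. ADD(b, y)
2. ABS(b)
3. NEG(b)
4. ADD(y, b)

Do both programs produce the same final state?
No

Program A final state: b=9, y=15
Program B final state: b=-9, y=-3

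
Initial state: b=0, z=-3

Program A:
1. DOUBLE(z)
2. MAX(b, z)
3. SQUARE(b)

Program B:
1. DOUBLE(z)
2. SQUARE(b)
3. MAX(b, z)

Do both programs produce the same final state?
Yes

Program A final state: b=0, z=-6
Program B final state: b=0, z=-6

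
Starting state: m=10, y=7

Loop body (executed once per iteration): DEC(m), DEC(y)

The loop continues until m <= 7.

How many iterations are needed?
3

Tracing iterations:
Initial: m=10, y=7
After iteration 1: m=9, y=6
After iteration 2: m=8, y=5
After iteration 3: m=7, y=4
m <= 7 now holds, so the loop exits after 3 iterations.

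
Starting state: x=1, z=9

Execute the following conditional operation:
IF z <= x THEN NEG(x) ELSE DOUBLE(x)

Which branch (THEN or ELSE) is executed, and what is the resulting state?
Branch: ELSE, Final state: x=2, z=9

Evaluating condition: z <= x
z = 9, x = 1
Condition is False, so ELSE branch executes
After DOUBLE(x): x=2, z=9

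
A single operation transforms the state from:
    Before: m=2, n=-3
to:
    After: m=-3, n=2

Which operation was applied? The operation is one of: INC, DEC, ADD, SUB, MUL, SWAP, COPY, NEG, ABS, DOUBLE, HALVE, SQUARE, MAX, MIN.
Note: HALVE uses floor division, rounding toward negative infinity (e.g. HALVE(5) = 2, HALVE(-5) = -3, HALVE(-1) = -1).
SWAP(n, m)

Analyzing the change:
Before: m=2, n=-3
After: m=-3, n=2
Variable n changed from -3 to 2
Variable m changed from 2 to -3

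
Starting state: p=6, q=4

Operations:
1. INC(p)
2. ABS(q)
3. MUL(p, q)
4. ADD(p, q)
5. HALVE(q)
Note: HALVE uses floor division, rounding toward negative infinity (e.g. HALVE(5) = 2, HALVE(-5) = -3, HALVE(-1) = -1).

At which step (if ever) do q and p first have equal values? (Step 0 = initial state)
Never

q and p never become equal during execution.

Comparing values at each step:
Initial: q=4, p=6
After step 1: q=4, p=7
After step 2: q=4, p=7
After step 3: q=4, p=28
After step 4: q=4, p=32
After step 5: q=2, p=32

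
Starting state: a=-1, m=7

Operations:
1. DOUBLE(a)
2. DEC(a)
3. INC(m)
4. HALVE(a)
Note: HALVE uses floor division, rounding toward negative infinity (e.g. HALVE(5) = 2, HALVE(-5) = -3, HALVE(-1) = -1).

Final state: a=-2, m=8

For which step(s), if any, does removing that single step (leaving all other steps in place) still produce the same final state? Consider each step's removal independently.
None - removing any single step changes the final result

Testing removal of each single step:
Without step 1: final = a=-1, m=8 (different)
Without step 2: final = a=-1, m=8 (different)
Without step 3: final = a=-2, m=7 (different)
Without step 4: final = a=-3, m=8 (different)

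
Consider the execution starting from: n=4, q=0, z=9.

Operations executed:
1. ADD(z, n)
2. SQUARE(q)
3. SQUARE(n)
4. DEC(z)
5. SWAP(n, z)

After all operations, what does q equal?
q = 0

Tracing execution:
Step 1: ADD(z, n) → q = 0
Step 2: SQUARE(q) → q = 0
Step 3: SQUARE(n) → q = 0
Step 4: DEC(z) → q = 0
Step 5: SWAP(n, z) → q = 0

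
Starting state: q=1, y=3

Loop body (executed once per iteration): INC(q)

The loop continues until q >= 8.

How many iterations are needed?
7

Tracing iterations:
Initial: q=1, y=3
After iteration 1: q=2, y=3
After iteration 2: q=3, y=3
After iteration 3: q=4, y=3
After iteration 4: q=5, y=3
After iteration 5: q=6, y=3
After iteration 6: q=7, y=3
After iteration 7: q=8, y=3
q >= 8 now holds, so the loop exits after 7 iterations.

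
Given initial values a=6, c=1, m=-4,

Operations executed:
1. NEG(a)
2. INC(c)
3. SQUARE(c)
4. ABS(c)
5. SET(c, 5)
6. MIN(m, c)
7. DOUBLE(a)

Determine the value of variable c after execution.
c = 5

Tracing execution:
Step 1: NEG(a) → c = 1
Step 2: INC(c) → c = 2
Step 3: SQUARE(c) → c = 4
Step 4: ABS(c) → c = 4
Step 5: SET(c, 5) → c = 5
Step 6: MIN(m, c) → c = 5
Step 7: DOUBLE(a) → c = 5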